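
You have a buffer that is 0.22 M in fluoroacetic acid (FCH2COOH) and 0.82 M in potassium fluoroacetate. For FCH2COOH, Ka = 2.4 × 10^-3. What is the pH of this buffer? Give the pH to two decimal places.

pKa = −log(2.4 × 10^-3) = 2.620
Henderson–Hasselbalch: pH = pKa + log([FCH2COO-]/[FCH2COOH]) = 2.620 + log(0.82/0.22)
pH = 2.620 + (+0.571) = 3.19

pH = 3.19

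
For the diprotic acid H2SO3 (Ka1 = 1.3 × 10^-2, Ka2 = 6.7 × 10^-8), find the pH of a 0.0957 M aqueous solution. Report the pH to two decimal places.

pH = 1.53

Ka1 ≫ Ka2, so treat the first dissociation as the only significant source of H+.
Ka1 = x²/(0.0957 − x) = 1.3 × 10^-2
Solving the quadratic: x = (−Ka1 + √(Ka1² + 4·Ka1·C₀))/2 = 2.94 × 10^-2 M
pH = −log(2.94 × 10^-2) = 1.53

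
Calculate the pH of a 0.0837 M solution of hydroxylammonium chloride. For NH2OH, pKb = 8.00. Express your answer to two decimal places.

pH = 3.54

NH3OH+ is the conjugate acid of the weak base NH2OH.
Kb = 10^(−8.00) = 1.00 × 10^-8
Ka = Kw/Kb = 1.0×10^-14 / 1.00 × 10^-8 = 1.00 × 10^-6
From the ICE table, Ka = [H+]²/(0.0837 − [H+]) = 1.00 × 10^-6.
Assume [H+] ≪ 0.0837: [H+] ≈ √(1.00 × 10^-6 × 0.0837) = 2.89 × 10^-4 M
pH = −log(2.89 × 10^-4) = 3.54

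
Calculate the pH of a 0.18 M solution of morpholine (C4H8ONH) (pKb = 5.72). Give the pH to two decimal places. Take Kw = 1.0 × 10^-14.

pH = 10.77

C4H8ONH + H2O ⇌ C4H8ONH2+ + OH-
Kb = 10^(−5.72) = 1.91 × 10^-6
From the ICE table, Kb = [OH-]²/(0.18 − [OH-]) = 1.91 × 10^-6.
Neglecting [OH-] in the denominator: [OH-] = √(1.91 × 10^-6 × 0.18) = 5.86 × 10^-4 M
pOH = −log(5.86 × 10^-4) = 3.23; pH = 14.00 − 3.23 = 10.77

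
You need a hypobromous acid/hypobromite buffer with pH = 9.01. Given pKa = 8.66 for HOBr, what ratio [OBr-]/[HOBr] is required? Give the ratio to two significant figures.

ratio = 2.2

pH = pKa + log(r) ⇒ log(r) = 9.01 − 8.66 = +0.35
r = [OBr-]/[HOBr] = 10^(+0.35) = 2.24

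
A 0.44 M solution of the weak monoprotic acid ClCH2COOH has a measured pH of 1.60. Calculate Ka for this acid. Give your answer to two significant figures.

Ka = 1.5 × 10^-3

[H+] = 10^(-1.60) = 2.51 × 10^-2 M
At equilibrium [HA] = 0.44 − 2.51 × 10^-2 = 4.15 × 10^-1 M
Ka = [H+][A-]/[HA] = (2.51 × 10^-2)² / 4.15 × 10^-1 = 1.5 × 10^-3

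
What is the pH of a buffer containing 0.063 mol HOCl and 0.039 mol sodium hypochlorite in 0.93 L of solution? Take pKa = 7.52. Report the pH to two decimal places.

pH = 7.31

Using pH = pKa + log([base]/[acid]) with [base]/[acid] = 0.039/0.063:
pH = 7.52 + (-0.208) = 7.31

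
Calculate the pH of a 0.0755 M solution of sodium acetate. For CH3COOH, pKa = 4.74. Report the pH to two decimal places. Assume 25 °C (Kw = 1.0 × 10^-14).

pH = 8.81

CH3COO- is the conjugate base of the weak acid CH3COOH.
Ka = 10^(−4.74) = 1.82 × 10^-5
Kb = Kw/Ka = 1.0×10^-14 / 1.82 × 10^-5 = 5.49 × 10^-10
From the ICE table, Kb = x²/(0.0755 − x) = 5.49 × 10^-10.
Neglecting x in the denominator: x = √(5.49 × 10^-10 × 0.0755) = 6.44 × 10^-6 M
(x/C₀ = 0.0085% < 5%, so the approximation holds.)
pOH = −log(6.44 × 10^-6) = 5.19; pH = 14.00 − 5.19 = 8.81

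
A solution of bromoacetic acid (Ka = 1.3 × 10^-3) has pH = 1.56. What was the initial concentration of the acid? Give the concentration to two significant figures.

[H+] = 10^(-1.56) = 2.75 × 10^-2 M = x
Ka = x²/(C₀ − x) ⇒ C₀ = x + x²/Ka
C₀ = 2.75 × 10^-2 + (2.75 × 10^-2)²/(1.3 × 10^-3) = 6.09 × 10^-1 M

C₀ = 6.1 × 10^-1 M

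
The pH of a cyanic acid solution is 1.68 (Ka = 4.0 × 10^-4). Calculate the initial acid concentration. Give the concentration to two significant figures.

C₀ = 1.1 M

[H+] = 10^(-1.68) = 2.09 × 10^-2 M = x
Ka = x²/(C₀ − x) ⇒ C₀ = x + x²/Ka
C₀ = 2.09 × 10^-2 + (2.09 × 10^-2)²/(4.0 × 10^-4) = 1.11 M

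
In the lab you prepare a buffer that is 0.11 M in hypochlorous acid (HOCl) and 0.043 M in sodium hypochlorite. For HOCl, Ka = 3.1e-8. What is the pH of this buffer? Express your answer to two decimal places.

pKa = −log(3.1 × 10^-8) = 7.509
Using pH = pKa + log([base]/[acid]) with [base]/[acid] = 0.043/0.11:
pH = 7.509 + (-0.408) = 7.10

pH = 7.10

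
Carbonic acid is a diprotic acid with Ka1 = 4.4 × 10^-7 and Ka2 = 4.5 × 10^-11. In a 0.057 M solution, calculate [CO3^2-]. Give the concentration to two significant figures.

4.5 × 10^-11 M

First ionization gives [H+] ≈ [HCO3-] = 1.58 × 10^-4 M.
Second step: Ka2 = [H+][CO3^2-]/[HCO3-] ≈ [CO3^2-] (since [H+] ≈ [HCO3-]).
So [CO3^2-] ≈ Ka2.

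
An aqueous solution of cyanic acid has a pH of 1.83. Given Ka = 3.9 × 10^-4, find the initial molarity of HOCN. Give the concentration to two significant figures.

[H+] = 10^(-1.83) = 1.48 × 10^-2 M = x
Ka = x²/(C₀ − x) ⇒ C₀ = x + x²/Ka
C₀ = 1.48 × 10^-2 + (1.48 × 10^-2)²/(3.9 × 10^-4) = 5.76 × 10^-1 M

C₀ = 5.8 × 10^-1 M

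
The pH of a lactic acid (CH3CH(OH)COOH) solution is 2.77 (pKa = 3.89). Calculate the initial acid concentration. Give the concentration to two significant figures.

C₀ = 2.4 × 10^-2 M

[H+] = 10^(-2.77) = 1.70 × 10^-3 M = x
Ka = 10^(−3.89) = 1.29 × 10^-4
Ka = x²/(C₀ − x) ⇒ C₀ = x + x²/Ka
C₀ = 1.70 × 10^-3 + (1.70 × 10^-3)²/(1.29 × 10^-4) = 2.41 × 10^-2 M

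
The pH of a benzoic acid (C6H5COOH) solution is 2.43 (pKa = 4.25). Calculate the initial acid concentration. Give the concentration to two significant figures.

C₀ = 2.5 × 10^-1 M

[H+] = 10^(-2.43) = 3.72 × 10^-3 M = x
Ka = 10^(−4.25) = 5.62 × 10^-5
Ka = x²/(C₀ − x) ⇒ C₀ = x + x²/Ka
C₀ = 3.72 × 10^-3 + (3.72 × 10^-3)²/(5.62 × 10^-5) = 2.50 × 10^-1 M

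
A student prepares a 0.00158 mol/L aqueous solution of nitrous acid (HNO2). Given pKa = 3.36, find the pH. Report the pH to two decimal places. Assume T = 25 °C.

pH = 3.19

HNO2 ⇌ NO2- + H+
Ka = 10^(−3.36) = 4.37 × 10^-4
Ka = [H+]²/(0.00158 − [H+]) = 4.37 × 10^-4
Here C₀/Ka ≈ 3.62, so the small-[H+] approximation fails. Use the quadratic:
[H+] = (−Ka + √(Ka² + 4·Ka·C₀))/2 = 6.41 × 10^-4 M
pH = −log[H+] = −log(6.41 × 10^-4) = 3.19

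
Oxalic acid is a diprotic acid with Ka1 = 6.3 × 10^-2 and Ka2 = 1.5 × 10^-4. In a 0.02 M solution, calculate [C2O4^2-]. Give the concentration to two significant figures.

1.5 × 10^-4 M

First ionization gives [H+] ≈ [HC2O4-] = 1.60 × 10^-2 M.
Second step: Ka2 = [H+][C2O4^2-]/[HC2O4-] ≈ [C2O4^2-] (since [H+] ≈ [HC2O4-]).
So [C2O4^2-] ≈ Ka2.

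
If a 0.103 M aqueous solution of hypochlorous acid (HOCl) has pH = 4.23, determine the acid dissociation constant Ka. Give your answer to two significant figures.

Ka = 3.4 × 10^-8

[H+] = 10^(-4.23) = 5.89 × 10^-5 M
At equilibrium [HA] = 0.103 − 5.89 × 10^-5 = 1.03 × 10^-1 M
Ka = [H+][A-]/[HA] = (5.89 × 10^-5)² / 1.03 × 10^-1 = 3.4 × 10^-8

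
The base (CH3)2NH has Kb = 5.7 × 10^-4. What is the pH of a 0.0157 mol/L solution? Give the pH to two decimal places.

(CH3)2NH + H2O ⇌ (CH3)2NH2+ + OH-
From the ICE table, Kb = [OH-]²/(0.0157 − [OH-]) = 5.7 × 10^-4.
Here C₀/Kb ≈ 27.5, so the small-[OH-] approximation fails. Use the quadratic:
[OH-] = [−0.00057 + √(0.00057² + 3.58e-05)]/2 = 2.72 × 10^-3 M
pOH = −log(2.72 × 10^-3) = 2.57; pH = 14.00 − 2.57 = 11.43

pH = 11.43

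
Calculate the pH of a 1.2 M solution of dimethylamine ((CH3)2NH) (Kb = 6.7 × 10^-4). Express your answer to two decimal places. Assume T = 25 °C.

pH = 12.45

(CH3)2NH + H2O ⇌ (CH3)2NH2+ + OH-
Let x = [OH-] at equilibrium. Kb = x²/(1.2 − x).
Neglecting x in the denominator: x = √(6.7 × 10^-4 × 1.2) = 2.84 × 10^-2 M
pOH = −log(2.84 × 10^-2) = 1.55; pH = 14.00 − 1.55 = 12.45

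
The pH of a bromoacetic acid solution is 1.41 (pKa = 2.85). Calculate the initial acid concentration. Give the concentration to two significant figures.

C₀ = 1.1 M

[H+] = 10^(-1.41) = 3.89 × 10^-2 M = x
Ka = 10^(−2.85) = 1.41 × 10^-3
Ka = x²/(C₀ − x) ⇒ C₀ = x + x²/Ka
C₀ = 3.89 × 10^-2 + (3.89 × 10^-2)²/(1.41 × 10^-3) = 1.11 M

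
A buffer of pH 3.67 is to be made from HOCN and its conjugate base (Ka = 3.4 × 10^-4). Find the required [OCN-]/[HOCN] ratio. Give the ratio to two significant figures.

pKa = -log(3.4 × 10^-4) = 3.469
pH = pKa + log(r) ⇒ log(r) = 3.67 − 3.469 = +0.201
r = [OCN-]/[HOCN] = 10^(+0.201) = 1.59

ratio = 1.6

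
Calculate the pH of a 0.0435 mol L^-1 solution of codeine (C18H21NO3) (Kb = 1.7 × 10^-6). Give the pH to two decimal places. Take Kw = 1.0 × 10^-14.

pH = 10.43

C18H21NO3 + H2O ⇌ C18H22NO3+ + OH-
Kb = [OH-]²/(0.0435 − [OH-]) = 1.7 × 10^-6
Assume [OH-] ≪ 0.0435: [OH-] ≈ √(1.7 × 10^-6 × 0.0435) = 2.72 × 10^-4 M
([OH-]/C₀ = 0.63% < 5%, so the approximation holds.)
pOH = −log(2.72 × 10^-4) = 3.57; pH = 14.00 − 3.57 = 10.43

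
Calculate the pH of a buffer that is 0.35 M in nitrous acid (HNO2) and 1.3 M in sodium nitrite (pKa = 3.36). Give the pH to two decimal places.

Using pH = pKa + log([base]/[acid]) with [base]/[acid] = 1.3/0.35:
pH = 3.36 + (+0.570) = 3.93

pH = 3.93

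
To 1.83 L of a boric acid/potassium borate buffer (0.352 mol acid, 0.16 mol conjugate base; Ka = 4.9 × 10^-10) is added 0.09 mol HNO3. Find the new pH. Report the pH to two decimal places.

pH = 8.51

After neutralization: n(B(OH)3) = 0.442 mol, n(B(OH)4-) = 0.07 mol.
pKa = −log(4.9 × 10^-10) = 9.310
pH = pKa + log([A⁻]/[HA]) = 9.310 + log(0.07/0.442) = 9.310 -0.800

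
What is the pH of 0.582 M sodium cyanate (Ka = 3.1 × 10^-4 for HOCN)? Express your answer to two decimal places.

pH = 8.64

OCN- is the conjugate base of the weak acid HOCN.
Kb = Kw/Ka = 1.0×10^-14 / 3.1 × 10^-4 = 3.23 × 10^-11
Kb = [OH-]²/(0.582 − [OH-]) = 3.23 × 10^-11
Since Kb ≪ C₀, [OH-] ≈ √(Kb·C₀) = 4.34 × 10^-6 M.
Check: 0.00074% ionized — well under 5%, approximation valid.
pOH = −log(4.34 × 10^-6) = 5.36; pH = 14.00 − 5.36 = 8.64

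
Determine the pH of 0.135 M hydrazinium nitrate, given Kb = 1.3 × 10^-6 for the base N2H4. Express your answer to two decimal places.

N2H5+ is the conjugate acid of the weak base N2H4.
Ka = Kw/Kb = 1.0×10^-14 / 1.3 × 10^-6 = 7.69 × 10^-9
Let x = [H+] at equilibrium. Ka = x²/(0.135 − x).
Assume x ≪ 0.135: x ≈ √(7.69 × 10^-9 × 0.135) = 3.22 × 10^-5 M
pH = −log(3.22 × 10^-5) = 4.49

pH = 4.49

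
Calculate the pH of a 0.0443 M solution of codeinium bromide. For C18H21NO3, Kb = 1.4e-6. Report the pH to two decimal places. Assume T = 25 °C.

pH = 4.75

C18H22NO3+ is the conjugate acid of the weak base C18H21NO3.
Ka = Kw/Kb = 1.0×10^-14 / 1.4 × 10^-6 = 7.14 × 10^-9
From the ICE table, Ka = x²/(0.0443 − x) = 7.14 × 10^-9.
Neglecting x in the denominator: x = √(7.14 × 10^-9 × 0.0443) = 1.78 × 10^-5 M
pH = −log[H+] = −log(1.78 × 10^-5) = 4.75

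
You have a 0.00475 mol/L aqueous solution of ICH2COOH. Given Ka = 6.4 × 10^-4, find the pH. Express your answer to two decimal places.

ICH2COOH ⇌ ICH2COO- + H+
From the ICE table, Ka = x²/(0.00475 − x) = 6.4 × 10^-4.
x is not negligible relative to C₀; solve x² + 0.00064·x − 3.04e-06 = 0.
x = [−0.00064 + √(0.00064² + 1.22e-05)]/2 = 1.45 × 10^-3 M
pH = −log(1.45 × 10^-3) = 2.84

pH = 2.84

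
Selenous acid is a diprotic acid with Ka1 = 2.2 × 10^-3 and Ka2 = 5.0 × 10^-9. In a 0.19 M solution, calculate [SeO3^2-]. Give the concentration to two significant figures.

First ionization gives [H+] ≈ [HSeO3-] = 1.94 × 10^-2 M.
Second step: Ka2 = [H+][SeO3^2-]/[HSeO3-] ≈ [SeO3^2-] (since [H+] ≈ [HSeO3-]).
So [SeO3^2-] ≈ Ka2.

5.0 × 10^-9 M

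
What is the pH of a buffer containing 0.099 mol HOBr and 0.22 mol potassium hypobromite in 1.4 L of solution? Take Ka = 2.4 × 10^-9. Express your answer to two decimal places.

pH = 8.97

pKa = −log(2.4 × 10^-9) = 8.620
pH = pKa + log([A⁻]/[HA]) = 8.620 + log(0.22/0.099)
pH = 8.620 + (+0.347) = 8.97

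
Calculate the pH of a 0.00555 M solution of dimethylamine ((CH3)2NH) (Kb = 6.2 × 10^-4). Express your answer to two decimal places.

(CH3)2NH + H2O ⇌ (CH3)2NH2+ + OH-
Kb = x²/(0.00555 − x) = 6.2 × 10^-4
x is not negligible relative to C₀; solve x² + 0.00062·x − 3.44e-06 = 0.
x = [−0.00062 + √(0.00062² + 1.38e-05)]/2 = 1.57 × 10^-3 M
pOH = −log(1.57 × 10^-3) = 2.80; pH = 14.00 − 2.80 = 11.20

pH = 11.20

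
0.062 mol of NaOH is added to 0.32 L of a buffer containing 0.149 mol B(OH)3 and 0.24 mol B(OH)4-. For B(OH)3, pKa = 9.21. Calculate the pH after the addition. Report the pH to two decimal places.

pH = 9.75

After neutralization: n(B(OH)3) = 0.087 mol, n(B(OH)4-) = 0.302 mol.
Henderson–Hasselbalch with mole ratio 0.302/0.087: pH = 9.21 + (+0.540)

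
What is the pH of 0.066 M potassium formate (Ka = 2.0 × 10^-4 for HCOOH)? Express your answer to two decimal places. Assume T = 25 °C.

HCOO- is the conjugate base of the weak acid HCOOH.
Kb = Kw/Ka = 1.0×10^-14 / 2.0 × 10^-4 = 5.00 × 10^-11
From the ICE table, Kb = x²/(0.066 − x) = 5.00 × 10^-11.
Assume x ≪ 0.066: x ≈ √(5.00 × 10^-11 × 0.066) = 1.82 × 10^-6 M
(x/C₀ = 0.0028% < 5%, so the approximation holds.)
pOH = −log(1.82 × 10^-6) = 5.74; pH = 14.00 − 5.74 = 8.26

pH = 8.26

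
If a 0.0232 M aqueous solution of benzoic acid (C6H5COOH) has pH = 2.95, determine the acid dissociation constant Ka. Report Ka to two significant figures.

Ka = 5.7 × 10^-5

[H+] = 10^(-2.95) = 1.12 × 10^-3 M
At equilibrium [HA] = 0.0232 − 1.12 × 10^-3 = 2.21 × 10^-2 M
Ka = [H+][A-]/[HA] = (1.12 × 10^-3)² / 2.21 × 10^-2 = 5.7 × 10^-5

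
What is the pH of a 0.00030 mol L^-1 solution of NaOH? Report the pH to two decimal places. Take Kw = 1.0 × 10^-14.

pH = 10.48

NaOH is a strong base; [OH-] = 0.0003 M.
pOH = -log(0.0003) = 3.52
pH = 14.00 - 3.52 = 10.48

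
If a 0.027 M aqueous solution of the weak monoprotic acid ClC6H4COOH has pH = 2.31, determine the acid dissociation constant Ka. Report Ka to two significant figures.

[H+] = 10^(-2.31) = 4.90 × 10^-3 M
At equilibrium [HA] = 0.027 − 4.90 × 10^-3 = 2.21 × 10^-2 M
Ka = [H+][A-]/[HA] = (4.90 × 10^-3)² / 2.21 × 10^-2 = 1.1 × 10^-3

Ka = 1.1 × 10^-3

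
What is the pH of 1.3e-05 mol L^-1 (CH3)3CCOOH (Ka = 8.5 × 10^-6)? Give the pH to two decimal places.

pH = 5.15

(CH3)3CCOOH ⇌ (CH3)3CCOO- + H+
Let x = [H+] at equilibrium. Ka = x²/(1.3e-05 − x).
Here C₀/Ka ≈ 1.53, so the small-x approximation fails. Use the quadratic:
x = [−8.5e-06 + √(8.5e-06² + 4.42e-10)]/2 = 7.09 × 10^-6 M
pH = −log(7.09 × 10^-6) = 5.15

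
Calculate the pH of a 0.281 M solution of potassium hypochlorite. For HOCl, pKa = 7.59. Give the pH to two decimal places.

pH = 10.52

OCl- is the conjugate base of the weak acid HOCl.
Ka = 10^(−7.59) = 2.57 × 10^-8
Kb = Kw/Ka = 1.0×10^-14 / 2.57 × 10^-8 = 3.89 × 10^-7
Kb = [OH-]²/(0.281 − [OH-]) = 3.89 × 10^-7
Neglecting [OH-] in the denominator: [OH-] = √(3.89 × 10^-7 × 0.281) = 3.31 × 10^-4 M
([OH-]/C₀ = 0.12% < 5%, so the approximation holds.)
pOH = −log(3.31 × 10^-4) = 3.48; pH = 14.00 − 3.48 = 10.52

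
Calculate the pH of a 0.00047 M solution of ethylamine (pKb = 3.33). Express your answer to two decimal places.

pH = 10.46

C2H5NH2 + H2O ⇌ C2H5NH3+ + OH-
Kb = 10^(−3.33) = 4.68 × 10^-4
From the ICE table, Kb = x²/(0.00047 − x) = 4.68 × 10^-4.
x is not negligible relative to C₀; solve x² + 0.000468·x − 2.2e-07 = 0.
x = [−0.000468 + √(0.000468² + 8.8e-07)]/2 = 2.90 × 10^-4 M
pOH = 3.54, so pH = 14.00 − pOH = 10.46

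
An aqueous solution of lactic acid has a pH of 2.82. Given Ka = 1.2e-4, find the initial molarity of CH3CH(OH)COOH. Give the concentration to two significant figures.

C₀ = 2.1 × 10^-2 M

[H+] = 10^(-2.82) = 1.51 × 10^-3 M = x
Ka = x²/(C₀ − x) ⇒ C₀ = x + x²/Ka
C₀ = 1.51 × 10^-3 + (1.51 × 10^-3)²/(1.2 × 10^-4) = 2.05 × 10^-2 M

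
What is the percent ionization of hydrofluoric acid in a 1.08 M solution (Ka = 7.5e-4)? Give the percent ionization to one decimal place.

HF ⇌ F- + H+; let x = [H+] at equilibrium.
x ≈ √(Ka·C₀) = √(7.5 × 10^-4 × 1.08) = 2.85 × 10^-2 M
Fraction ionized = 2.85 × 10^-2 / 1.08 = 0.0264 → 2.6%

2.6%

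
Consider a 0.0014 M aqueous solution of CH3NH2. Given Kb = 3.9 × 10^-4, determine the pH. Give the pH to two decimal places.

pH = 10.76

CH3NH2 + H2O ⇌ CH3NH3+ + OH-
From the ICE table, Kb = [OH-]²/(0.0014 − [OH-]) = 3.9 × 10^-4.
The 5% rule fails; solving [OH-]² + Kb·[OH-] − Kb·C₀ = 0 exactly:
[OH-] = (−Kb + √(Kb² + 4·Kb·C₀))/2 = 5.69 × 10^-4 M
pOH = 3.24, so pH = 14.00 − pOH = 10.76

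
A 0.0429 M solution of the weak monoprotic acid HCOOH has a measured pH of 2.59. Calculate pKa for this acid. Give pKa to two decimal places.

pKa = 3.79

[H+] = 10^(-2.59) = 2.57 × 10^-3 M
At equilibrium [HA] = 0.0429 − 2.57 × 10^-3 = 4.03 × 10^-2 M
Ka = [H+][A-]/[HA] = (2.57 × 10^-3)² / 4.03 × 10^-2 = 1.64 × 10^-4
pKa = -log(1.64 × 10^-4) = 3.79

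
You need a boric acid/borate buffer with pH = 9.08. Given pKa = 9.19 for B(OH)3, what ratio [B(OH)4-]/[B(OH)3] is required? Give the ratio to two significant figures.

pH = pKa + log(r) ⇒ log(r) = 9.08 − 9.19 = -0.11
r = [B(OH)4-]/[B(OH)3] = 10^(-0.11) = 0.776

ratio = 0.78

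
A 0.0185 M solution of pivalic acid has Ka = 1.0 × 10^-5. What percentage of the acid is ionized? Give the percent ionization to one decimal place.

2.3%

(CH3)3CCOOH ⇌ (CH3)3CCOO- + H+; let x = [H+] at equilibrium.
x ≈ √(Ka·C₀) = √(1.0 × 10^-5 × 0.0185) = 4.30 × 10^-4 M
Fraction ionized = 4.30 × 10^-4 / 0.0185 = 0.0232 → 2.3%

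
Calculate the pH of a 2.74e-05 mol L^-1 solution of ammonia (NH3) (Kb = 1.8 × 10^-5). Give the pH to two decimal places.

NH3 + H2O ⇌ NH4+ + OH-
Kb = x²/(2.74e-05 − x) = 1.8 × 10^-5
Here C₀/Kb ≈ 1.52, so the small-x approximation fails. Use the quadratic:
x = (−Kb + √(Kb² + 4·Kb·C₀))/2 = 1.50 × 10^-5 M
pOH = −log(1.50 × 10^-5) = 4.82; pH = 14.00 − 4.82 = 9.18

pH = 9.18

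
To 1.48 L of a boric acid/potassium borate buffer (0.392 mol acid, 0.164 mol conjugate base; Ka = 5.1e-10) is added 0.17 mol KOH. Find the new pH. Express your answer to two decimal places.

pH = 9.47

OH- converts B(OH)3 to B(OH)4-: B(OH)3 → 0.222 mol, B(OH)4- → 0.334 mol.
pKa = −log(5.1 × 10^-10) = 9.292
pH = pKa + log([A⁻]/[HA]) = 9.292 + log(0.334/0.222) = 9.292 +0.177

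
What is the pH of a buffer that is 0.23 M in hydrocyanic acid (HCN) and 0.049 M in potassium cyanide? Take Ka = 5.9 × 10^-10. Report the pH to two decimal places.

pH = 8.56

pKa = −log(5.9 × 10^-10) = 9.229
pH = pKa + log([A⁻]/[HA]) = 9.229 + log(0.049/0.23)
pH = 9.229 + (-0.672) = 8.56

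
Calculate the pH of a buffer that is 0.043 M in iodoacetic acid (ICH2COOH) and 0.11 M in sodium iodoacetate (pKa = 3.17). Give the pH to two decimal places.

pH = 3.58

Henderson–Hasselbalch: pH = pKa + log([ICH2COO-]/[ICH2COOH]) = 3.17 + log(0.11/0.043)
pH = 3.17 + (+0.408) = 3.58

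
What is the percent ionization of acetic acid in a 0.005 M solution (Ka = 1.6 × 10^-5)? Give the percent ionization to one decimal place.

CH3COOH ⇌ CH3COO- + H+; let x = [H+] at equilibrium.
Solve x² + 1.6e-05x − 8e-08 = 0 → x = 2.75 × 10^-4 M
Fraction ionized = 2.75 × 10^-4 / 0.005 = 0.0550 → 5.5%

5.5%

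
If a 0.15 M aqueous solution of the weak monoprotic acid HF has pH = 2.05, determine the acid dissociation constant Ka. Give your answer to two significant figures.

Ka = 5.6 × 10^-4

[H+] = 10^(-2.05) = 8.91 × 10^-3 M
At equilibrium [HA] = 0.15 − 8.91 × 10^-3 = 1.41 × 10^-1 M
Ka = [H+][A-]/[HA] = (8.91 × 10^-3)² / 1.41 × 10^-1 = 5.6 × 10^-4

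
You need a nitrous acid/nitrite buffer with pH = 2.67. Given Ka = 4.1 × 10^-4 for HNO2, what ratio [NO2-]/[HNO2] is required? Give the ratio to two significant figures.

ratio = 0.19

pKa = -log(4.1 × 10^-4) = 3.387
pH = pKa + log(r) ⇒ log(r) = 2.67 − 3.387 = -0.717
r = [NO2-]/[HNO2] = 10^(-0.717) = 0.192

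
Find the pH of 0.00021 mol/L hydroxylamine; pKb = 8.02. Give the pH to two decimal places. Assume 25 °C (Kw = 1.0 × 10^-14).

pH = 8.15

NH2OH + H2O ⇌ NH3OH+ + OH-
Kb = 10^(−8.02) = 9.55 × 10^-9
Kb = x²/(0.00021 − x) = 9.55 × 10^-9
Neglecting x in the denominator: x = √(9.55 × 10^-9 × 0.00021) = 1.42 × 10^-6 M
(x/C₀ = 0.67% < 5%, so the approximation holds.)
pOH = 5.85, so pH = 14.00 − pOH = 8.15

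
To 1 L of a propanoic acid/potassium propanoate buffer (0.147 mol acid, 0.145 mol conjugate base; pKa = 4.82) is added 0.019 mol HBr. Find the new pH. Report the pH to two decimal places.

After neutralization: n(CH3CH2COOH) = 0.166 mol, n(CH3CH2COO-) = 0.126 mol.
pH = pKa + log([A⁻]/[HA]) = 4.82 + log(0.126/0.166) = 4.82 -0.120

pH = 4.70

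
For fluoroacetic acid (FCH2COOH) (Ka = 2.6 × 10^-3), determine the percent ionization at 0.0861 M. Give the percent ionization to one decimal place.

FCH2COOH ⇌ FCH2COO- + H+; let x = [H+] at equilibrium.
Solve x² + 0.0026x − 0.000224 = 0 → x = 1.37 × 10^-2 M
% ionization = x/C₀ × 100% = 1.37 × 10^-2/0.0861 × 100% = 15.9%

15.9%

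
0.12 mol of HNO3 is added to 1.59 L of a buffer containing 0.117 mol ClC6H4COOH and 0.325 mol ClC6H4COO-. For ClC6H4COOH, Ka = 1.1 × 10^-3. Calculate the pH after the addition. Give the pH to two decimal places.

pH = 2.90

After neutralization: n(ClC6H4COOH) = 0.237 mol, n(ClC6H4COO-) = 0.205 mol.
pKa = −log(1.1 × 10^-3) = 2.959
pH = pKa + log([A⁻]/[HA]) = 2.959 + log(0.205/0.237) = 2.959 -0.063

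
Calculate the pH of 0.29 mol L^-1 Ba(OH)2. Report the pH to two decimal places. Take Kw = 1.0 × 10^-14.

Ba(OH)2 is a strong base (each formula unit releases 2 OH-); [OH-] = 0.58 M.
pOH = -log(0.58) = 0.24
pH = 14.00 - 0.24 = 13.76

pH = 13.76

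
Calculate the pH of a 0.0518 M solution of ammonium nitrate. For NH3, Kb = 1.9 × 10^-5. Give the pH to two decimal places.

NH4+ is the conjugate acid of the weak base NH3.
Ka = Kw/Kb = 1.0×10^-14 / 1.9 × 10^-5 = 5.26 × 10^-10
Ka = [H+]²/(0.0518 − [H+]) = 5.26 × 10^-10
Neglecting [H+] in the denominator: [H+] = √(5.26 × 10^-10 × 0.0518) = 5.22 × 10^-6 M
pH = −log(5.22 × 10^-6) = 5.28

pH = 5.28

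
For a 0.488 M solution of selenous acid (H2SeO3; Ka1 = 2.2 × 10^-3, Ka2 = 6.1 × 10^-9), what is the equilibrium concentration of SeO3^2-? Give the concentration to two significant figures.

First ionization gives [H+] ≈ [HSeO3-] = 3.17 × 10^-2 M.
Second step: Ka2 = [H+][SeO3^2-]/[HSeO3-] ≈ [SeO3^2-] (since [H+] ≈ [HSeO3-]).
So [SeO3^2-] ≈ Ka2.

6.1 × 10^-9 M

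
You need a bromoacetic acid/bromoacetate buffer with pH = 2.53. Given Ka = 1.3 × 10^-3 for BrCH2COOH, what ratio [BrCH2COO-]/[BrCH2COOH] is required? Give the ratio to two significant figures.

ratio = 0.44

pKa = -log(1.3 × 10^-3) = 2.886
pH = pKa + log(r) ⇒ log(r) = 2.53 − 2.886 = -0.356
r = [BrCH2COO-]/[BrCH2COOH] = 10^(-0.356) = 0.441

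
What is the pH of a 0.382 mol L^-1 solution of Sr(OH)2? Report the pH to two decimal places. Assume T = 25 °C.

Sr(OH)2 is a strong base (each formula unit releases 2 OH-); [OH-] = 0.764 M.
pOH = -log(0.764) = 0.12
pH = 14.00 - 0.12 = 13.88

pH = 13.88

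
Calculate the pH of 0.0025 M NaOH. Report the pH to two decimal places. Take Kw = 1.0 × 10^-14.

pH = 11.40

NaOH is a strong base; [OH-] = 0.0025 M.
pOH = -log(0.0025) = 2.60
pH = 14.00 - 2.60 = 11.40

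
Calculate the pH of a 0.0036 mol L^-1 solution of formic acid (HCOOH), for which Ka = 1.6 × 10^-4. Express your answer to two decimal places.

HCOOH ⇌ HCOO- + H+
Ka = [H+]²/(0.0036 − [H+]) = 1.6 × 10^-4
Here C₀/Ka ≈ 22.5, so the small-[H+] approximation fails. Use the quadratic:
[H+] = (−Ka + √(Ka² + 4·Ka·C₀))/2 = 6.83 × 10^-4 M
pH = −log(6.83 × 10^-4) = 3.17

pH = 3.17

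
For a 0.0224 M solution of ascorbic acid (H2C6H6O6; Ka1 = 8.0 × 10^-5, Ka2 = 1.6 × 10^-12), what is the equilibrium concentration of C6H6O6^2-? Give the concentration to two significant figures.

First ionization gives [H+] ≈ [HC6H6O6-] = 1.30 × 10^-3 M.
Second step: Ka2 = [H+][C6H6O6^2-]/[HC6H6O6-] ≈ [C6H6O6^2-] (since [H+] ≈ [HC6H6O6-]).
So [C6H6O6^2-] ≈ Ka2.

1.6 × 10^-12 M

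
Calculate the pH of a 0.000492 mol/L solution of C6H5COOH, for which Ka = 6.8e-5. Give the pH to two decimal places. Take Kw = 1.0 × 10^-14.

pH = 3.82

C6H5COOH ⇌ C6H5COO- + H+
From the ICE table, Ka = [H+]²/(0.000492 − [H+]) = 6.8 × 10^-5.
Here C₀/Ka ≈ 7.24, so the small-[H+] approximation fails. Use the quadratic:
[H+] = (−Ka + √(Ka² + 4·Ka·C₀))/2 = 1.52 × 10^-4 M
pH = −log(1.52 × 10^-4) = 3.82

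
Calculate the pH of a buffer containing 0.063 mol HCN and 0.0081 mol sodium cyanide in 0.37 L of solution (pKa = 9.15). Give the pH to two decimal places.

Henderson–Hasselbalch: pH = pKa + log([CN-]/[HCN]) = 9.15 + log(0.0081/0.063)
pH = 9.15 + (-0.891) = 8.26

pH = 8.26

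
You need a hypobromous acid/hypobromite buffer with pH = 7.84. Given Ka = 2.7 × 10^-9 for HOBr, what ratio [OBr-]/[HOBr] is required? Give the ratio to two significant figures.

ratio = 0.19

pKa = -log(2.7 × 10^-9) = 8.569
pH = pKa + log(r) ⇒ log(r) = 7.84 − 8.569 = -0.729
r = [OBr-]/[HOBr] = 10^(-0.729) = 0.187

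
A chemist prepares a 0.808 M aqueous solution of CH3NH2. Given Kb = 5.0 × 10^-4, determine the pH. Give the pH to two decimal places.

CH3NH2 + H2O ⇌ CH3NH3+ + OH-
From the ICE table, Kb = [OH-]²/(0.808 − [OH-]) = 5.0 × 10^-4.
Assume [OH-] ≪ 0.808: [OH-] ≈ √(5.0 × 10^-4 × 0.808) = 2.01 × 10^-2 M
Check: 2.5% ionized — well under 5%, approximation valid.
pOH = 1.70, so pH = 14.00 − pOH = 12.30

pH = 12.30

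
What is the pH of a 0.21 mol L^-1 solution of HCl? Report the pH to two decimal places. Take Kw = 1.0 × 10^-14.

pH = 0.68

HCl is a strong acid and dissociates completely, so [H+] = 0.21 M.
pH = -log(0.21) = 0.68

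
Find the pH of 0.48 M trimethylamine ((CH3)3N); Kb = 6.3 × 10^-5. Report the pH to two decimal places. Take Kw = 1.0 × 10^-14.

(CH3)3N + H2O ⇌ (CH3)3NH+ + OH-
From the ICE table, Kb = [OH-]²/(0.48 − [OH-]) = 6.3 × 10^-5.
Neglecting [OH-] in the denominator: [OH-] = √(6.3 × 10^-5 × 0.48) = 5.50 × 10^-3 M
([OH-]/C₀ = 1.1% < 5%, so the approximation holds.)
pOH = −log(5.50 × 10^-3) = 2.26; pH = 14.00 − 2.26 = 11.74

pH = 11.74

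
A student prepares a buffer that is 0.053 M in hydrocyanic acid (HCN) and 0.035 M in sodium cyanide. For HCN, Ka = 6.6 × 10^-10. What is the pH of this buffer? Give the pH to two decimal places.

pH = 9.00

pKa = −log(6.6 × 10^-10) = 9.180
Using pH = pKa + log([base]/[acid]) with [base]/[acid] = 0.035/0.053:
pH = 9.180 + (-0.180) = 9.00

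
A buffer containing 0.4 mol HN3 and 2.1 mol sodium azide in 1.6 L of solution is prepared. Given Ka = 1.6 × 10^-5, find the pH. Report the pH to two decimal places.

pKa = −log(1.6 × 10^-5) = 4.796
pH = pKa + log([A⁻]/[HA]) = 4.796 + log(2.1/0.4)
pH = 4.796 + (+0.720) = 5.52

pH = 5.52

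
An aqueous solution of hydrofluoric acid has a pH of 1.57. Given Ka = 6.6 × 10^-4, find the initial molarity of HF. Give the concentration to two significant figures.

[H+] = 10^(-1.57) = 2.69 × 10^-2 M = x
Ka = x²/(C₀ − x) ⇒ C₀ = x + x²/Ka
C₀ = 2.69 × 10^-2 + (2.69 × 10^-2)²/(6.6 × 10^-4) = 1.12 M

C₀ = 1.1 M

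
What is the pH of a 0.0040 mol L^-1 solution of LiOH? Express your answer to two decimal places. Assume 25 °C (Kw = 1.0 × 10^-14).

pH = 11.60

LiOH is a strong base; [OH-] = 0.004 M.
pOH = -log(0.004) = 2.40
pH = 14.00 - 2.40 = 11.60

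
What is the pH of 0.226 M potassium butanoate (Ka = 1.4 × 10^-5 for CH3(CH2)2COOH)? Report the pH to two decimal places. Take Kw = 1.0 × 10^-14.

pH = 9.10

CH3(CH2)2COO- is the conjugate base of the weak acid CH3(CH2)2COOH.
Kb = Kw/Ka = 1.0×10^-14 / 1.4 × 10^-5 = 7.14 × 10^-10
Let x = [OH-] at equilibrium. Kb = x²/(0.226 − x).
Neglecting x in the denominator: x = √(7.14 × 10^-10 × 0.226) = 1.27 × 10^-5 M
Check: 0.0056% ionized — well under 5%, approximation valid.
pOH = 4.90, so pH = 14.00 − pOH = 9.10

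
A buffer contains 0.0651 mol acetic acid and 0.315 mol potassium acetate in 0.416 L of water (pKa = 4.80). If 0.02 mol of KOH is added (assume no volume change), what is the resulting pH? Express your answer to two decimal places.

pH = 5.67

OH- converts CH3COOH to CH3COO-: CH3COOH → 0.0451 mol, CH3COO- → 0.335 mol.
pH = pKa + log([A⁻]/[HA]) = 4.80 + log(0.335/0.0451) = 4.80 +0.871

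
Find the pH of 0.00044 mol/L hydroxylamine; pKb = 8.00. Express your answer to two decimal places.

NH2OH + H2O ⇌ NH3OH+ + OH-
Kb = 10^(−8.00) = 1.00 × 10^-8
Kb = [OH-]²/(0.00044 − [OH-]) = 1.00 × 10^-8
Assume [OH-] ≪ 0.00044: [OH-] ≈ √(1.00 × 10^-8 × 0.00044) = 2.10 × 10^-6 M
pOH = 5.68, so pH = 14.00 − pOH = 8.32

pH = 8.32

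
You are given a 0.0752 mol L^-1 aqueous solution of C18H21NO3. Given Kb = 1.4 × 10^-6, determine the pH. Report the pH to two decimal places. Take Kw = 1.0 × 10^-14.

pH = 10.51

C18H21NO3 + H2O ⇌ C18H22NO3+ + OH-
Kb = x²/(0.0752 − x) = 1.4 × 10^-6
Assume x ≪ 0.0752: x ≈ √(1.4 × 10^-6 × 0.0752) = 3.24 × 10^-4 M
Check: 0.43% ionized — well under 5%, approximation valid.
pOH = 3.49, so pH = 14.00 − pOH = 10.51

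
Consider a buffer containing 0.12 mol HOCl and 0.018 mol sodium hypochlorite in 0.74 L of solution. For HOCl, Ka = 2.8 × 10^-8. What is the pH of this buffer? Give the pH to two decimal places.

pKa = −log(2.8 × 10^-8) = 7.553
pH = pKa + log([A⁻]/[HA]) = 7.553 + log(0.018/0.12)
pH = 7.553 + (-0.824) = 6.73

pH = 6.73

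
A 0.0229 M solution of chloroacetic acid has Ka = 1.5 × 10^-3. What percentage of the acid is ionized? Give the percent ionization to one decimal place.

22.5%

ClCH2COOH ⇌ ClCH2COO- + H+; let x = [H+] at equilibrium.
Solve x² + 0.0015x − 3.44e-05 = 0 → x = 5.16 × 10^-3 M
Fraction ionized = 5.16 × 10^-3 / 0.0229 = 0.2253 → 22.5%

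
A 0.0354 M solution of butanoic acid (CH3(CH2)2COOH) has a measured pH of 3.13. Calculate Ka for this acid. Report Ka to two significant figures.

Ka = 1.6 × 10^-5

[H+] = 10^(-3.13) = 7.41 × 10^-4 M
At equilibrium [HA] = 0.0354 − 7.41 × 10^-4 = 3.47 × 10^-2 M
Ka = [H+][A-]/[HA] = (7.41 × 10^-4)² / 3.47 × 10^-2 = 1.6 × 10^-5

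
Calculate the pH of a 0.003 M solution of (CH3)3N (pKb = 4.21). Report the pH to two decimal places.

(CH3)3N + H2O ⇌ (CH3)3NH+ + OH-
Kb = 10^(−4.21) = 6.17 × 10^-5
From the ICE table, Kb = [OH-]²/(0.003 − [OH-]) = 6.17 × 10^-5.
[OH-] is not negligible relative to C₀; solve [OH-]² + 6.17e-05·[OH-] − 1.85e-07 = 0.
[OH-] = (−Kb + √(Kb² + 4·Kb·C₀))/2 = 4.00 × 10^-4 M
pOH = 3.40, so pH = 14.00 − pOH = 10.60

pH = 10.60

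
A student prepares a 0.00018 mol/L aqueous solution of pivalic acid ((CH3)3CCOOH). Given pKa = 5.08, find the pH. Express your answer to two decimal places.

pH = 4.46

(CH3)3CCOOH ⇌ (CH3)3CCOO- + H+
Ka = 10^(−5.08) = 8.32 × 10^-6
Ka = [H+]²/(0.00018 − [H+]) = 8.32 × 10^-6
[H+] is not negligible relative to C₀; solve [H+]² + 8.32e-06·[H+] − 1.5e-09 = 0.
[H+] = [−8.32e-06 + √(8.32e-06² + 5.99e-09)]/2 = 3.48 × 10^-5 M
pH = −log(3.48 × 10^-5) = 4.46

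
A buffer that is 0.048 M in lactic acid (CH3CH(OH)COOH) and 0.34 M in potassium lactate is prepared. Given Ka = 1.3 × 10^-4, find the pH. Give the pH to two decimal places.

pH = 4.74

pKa = −log(1.3 × 10^-4) = 3.886
Henderson–Hasselbalch: pH = pKa + log([CH3CH(OH)COO-]/[CH3CH(OH)COOH]) = 3.886 + log(0.34/0.048)
pH = 3.886 + (+0.850) = 4.74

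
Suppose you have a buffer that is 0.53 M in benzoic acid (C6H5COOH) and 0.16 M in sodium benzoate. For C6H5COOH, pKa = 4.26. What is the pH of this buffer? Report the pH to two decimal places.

pH = pKa + log([A⁻]/[HA]) = 4.26 + log(0.16/0.53)
pH = 4.26 + (-0.520) = 3.74

pH = 3.74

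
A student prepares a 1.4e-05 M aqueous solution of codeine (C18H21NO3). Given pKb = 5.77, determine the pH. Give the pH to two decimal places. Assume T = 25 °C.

C18H21NO3 + H2O ⇌ C18H22NO3+ + OH-
Kb = 10^(−5.77) = 1.70 × 10^-6
Kb = [OH-]²/(1.4e-05 − [OH-]) = 1.70 × 10^-6
Here C₀/Kb ≈ 8.24, so the small-[OH-] approximation fails. Use the quadratic:
[OH-] = [−1.7e-06 + √(1.7e-06² + 9.52e-11)]/2 = 4.10 × 10^-6 M
pOH = −log(4.10 × 10^-6) = 5.39; pH = 14.00 − 5.39 = 8.61

pH = 8.61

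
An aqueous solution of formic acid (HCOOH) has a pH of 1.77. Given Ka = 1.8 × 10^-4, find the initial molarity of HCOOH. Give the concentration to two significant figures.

C₀ = 1.6 M

[H+] = 10^(-1.77) = 1.70 × 10^-2 M = x
Ka = x²/(C₀ − x) ⇒ C₀ = x + x²/Ka
C₀ = 1.70 × 10^-2 + (1.70 × 10^-2)²/(1.8 × 10^-4) = 1.62 M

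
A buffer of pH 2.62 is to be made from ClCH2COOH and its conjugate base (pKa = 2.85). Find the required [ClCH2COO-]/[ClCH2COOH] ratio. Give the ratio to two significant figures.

ratio = 0.59

pH = pKa + log(r) ⇒ log(r) = 2.62 − 2.85 = -0.23
r = [ClCH2COO-]/[ClCH2COOH] = 10^(-0.23) = 0.589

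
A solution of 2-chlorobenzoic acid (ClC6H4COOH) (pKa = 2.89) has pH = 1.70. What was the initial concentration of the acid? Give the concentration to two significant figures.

[H+] = 10^(-1.70) = 2.00 × 10^-2 M = x
Ka = 10^(−2.89) = 1.29 × 10^-3
Ka = x²/(C₀ − x) ⇒ C₀ = x + x²/Ka
C₀ = 2.00 × 10^-2 + (2.00 × 10^-2)²/(1.29 × 10^-3) = 3.30 × 10^-1 M

C₀ = 3.3 × 10^-1 M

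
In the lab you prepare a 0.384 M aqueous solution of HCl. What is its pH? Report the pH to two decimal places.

HCl is a strong acid and dissociates completely, so [H+] = 0.384 M.
pH = -log(0.384) = 0.42

pH = 0.42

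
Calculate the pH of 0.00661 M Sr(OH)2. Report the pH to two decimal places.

pH = 12.12

Sr(OH)2 is a strong base (each formula unit releases 2 OH-); [OH-] = 0.0132 M.
pOH = -log(0.0132) = 1.88
pH = 14.00 - 1.88 = 12.12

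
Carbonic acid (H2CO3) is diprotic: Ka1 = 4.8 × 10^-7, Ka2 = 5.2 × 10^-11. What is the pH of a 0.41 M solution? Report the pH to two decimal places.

pH = 3.35

Since Ka1 ≫ Ka2, the first ionization dominates [H+].
Ka1 = x²/(0.41 − x) = 4.8 × 10^-7
x ≈ √(4.8 × 10^-7 × 0.41) = 4.44 × 10^-4 M
pH = −log(4.44 × 10^-4) = 3.35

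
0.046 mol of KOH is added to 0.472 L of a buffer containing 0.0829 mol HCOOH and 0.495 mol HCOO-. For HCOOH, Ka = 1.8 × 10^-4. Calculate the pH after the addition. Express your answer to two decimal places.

OH- converts HCOOH to HCOO-: HCOOH → 0.0369 mol, HCOO- → 0.541 mol.
pKa = −log(1.8 × 10^-4) = 3.745
pH = pKa + log([A⁻]/[HA]) = 3.745 + log(0.541/0.0369) = 3.745 +1.166

pH = 4.91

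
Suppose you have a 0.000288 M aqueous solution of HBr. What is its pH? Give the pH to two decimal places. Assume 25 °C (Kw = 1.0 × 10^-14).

pH = 3.54

HBr is a strong acid and dissociates completely, so [H+] = 0.000288 M.
pH = -log(0.000288) = 3.54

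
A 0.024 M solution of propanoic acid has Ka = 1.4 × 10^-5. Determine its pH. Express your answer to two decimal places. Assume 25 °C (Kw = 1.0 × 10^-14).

pH = 3.24

CH3CH2COOH ⇌ CH3CH2COO- + H+
Let x = [H+] at equilibrium. Ka = x²/(0.024 − x).
Since Ka ≪ C₀, x ≈ √(Ka·C₀) = 5.80 × 10^-4 M.
pH = −log(5.80 × 10^-4) = 3.24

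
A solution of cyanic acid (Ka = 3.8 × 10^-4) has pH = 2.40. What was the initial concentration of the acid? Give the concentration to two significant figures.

C₀ = 4.6 × 10^-2 M

[H+] = 10^(-2.40) = 3.98 × 10^-3 M = x
Ka = x²/(C₀ − x) ⇒ C₀ = x + x²/Ka
C₀ = 3.98 × 10^-3 + (3.98 × 10^-3)²/(3.8 × 10^-4) = 4.57 × 10^-2 M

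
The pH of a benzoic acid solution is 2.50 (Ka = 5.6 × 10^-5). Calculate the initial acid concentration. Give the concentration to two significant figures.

[H+] = 10^(-2.50) = 3.16 × 10^-3 M = x
Ka = x²/(C₀ − x) ⇒ C₀ = x + x²/Ka
C₀ = 3.16 × 10^-3 + (3.16 × 10^-3)²/(5.6 × 10^-5) = 1.81 × 10^-1 M

C₀ = 1.8 × 10^-1 M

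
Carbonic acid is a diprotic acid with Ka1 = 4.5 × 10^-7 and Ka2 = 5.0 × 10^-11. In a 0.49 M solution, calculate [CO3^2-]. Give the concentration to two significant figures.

5.0 × 10^-11 M

First ionization gives [H+] ≈ [HCO3-] = 4.70 × 10^-4 M.
Second step: Ka2 = [H+][CO3^2-]/[HCO3-] ≈ [CO3^2-] (since [H+] ≈ [HCO3-]).
So [CO3^2-] ≈ Ka2.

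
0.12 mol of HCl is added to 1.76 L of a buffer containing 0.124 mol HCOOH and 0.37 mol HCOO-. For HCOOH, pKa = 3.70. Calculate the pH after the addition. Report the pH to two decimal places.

After neutralization: n(HCOOH) = 0.244 mol, n(HCOO-) = 0.25 mol.
pH = pKa + log(n_HCOO-/n_HCOOH) = 3.70 + log(0.25/0.244) = 3.70 + (+0.011)

pH = 3.71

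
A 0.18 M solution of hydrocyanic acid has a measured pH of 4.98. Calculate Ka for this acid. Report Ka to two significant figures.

Ka = 6.1 × 10^-10

[H+] = 10^(-4.98) = 1.05 × 10^-5 M
At equilibrium [HA] = 0.18 − 1.05 × 10^-5 = 1.80 × 10^-1 M
Ka = [H+][A-]/[HA] = (1.05 × 10^-5)² / 1.80 × 10^-1 = 6.1 × 10^-10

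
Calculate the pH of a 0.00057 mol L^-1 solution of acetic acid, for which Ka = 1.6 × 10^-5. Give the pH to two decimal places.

pH = 4.06

CH3COOH ⇌ CH3COO- + H+
Ka = x²/(0.00057 − x) = 1.6 × 10^-5
The 5% rule fails; solving x² + Ka·x − Ka·C₀ = 0 exactly:
x = (−Ka + √(Ka² + 4·Ka·C₀))/2 = 8.78 × 10^-5 M
pH = −log(8.78 × 10^-5) = 4.06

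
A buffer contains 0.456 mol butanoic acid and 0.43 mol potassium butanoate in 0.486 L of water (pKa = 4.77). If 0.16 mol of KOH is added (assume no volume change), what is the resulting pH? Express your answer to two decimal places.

pH = 5.07

After neutralization: n(CH3(CH2)2COOH) = 0.296 mol, n(CH3(CH2)2COO-) = 0.59 mol.
Henderson–Hasselbalch with mole ratio 0.59/0.296: pH = 4.77 + (+0.300)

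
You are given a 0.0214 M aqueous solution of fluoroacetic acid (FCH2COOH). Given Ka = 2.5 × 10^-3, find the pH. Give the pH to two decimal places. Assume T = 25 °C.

pH = 2.21

FCH2COOH ⇌ FCH2COO- + H+
Ka = [H+]²/(0.0214 − [H+]) = 2.5 × 10^-3
The 5% rule fails; solving [H+]² + Ka·[H+] − Ka·C₀ = 0 exactly:
[H+] = (−Ka + √(Ka² + 4·Ka·C₀))/2 = 6.17 × 10^-3 M
pH = −log(6.17 × 10^-3) = 2.21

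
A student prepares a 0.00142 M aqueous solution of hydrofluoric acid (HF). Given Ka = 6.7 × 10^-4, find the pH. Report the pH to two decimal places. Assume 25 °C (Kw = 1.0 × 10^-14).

pH = 3.16

HF ⇌ F- + H+
Ka = [H+]²/(0.00142 − [H+]) = 6.7 × 10^-4
[H+] is not negligible relative to C₀; solve [H+]² + 0.00067·[H+] − 9.51e-07 = 0.
[H+] = (−Ka + √(Ka² + 4·Ka·C₀))/2 = 6.96 × 10^-4 M
pH = −log(6.96 × 10^-4) = 3.16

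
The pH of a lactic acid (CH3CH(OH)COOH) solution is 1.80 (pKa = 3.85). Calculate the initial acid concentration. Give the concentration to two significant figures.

[H+] = 10^(-1.80) = 1.58 × 10^-2 M = x
Ka = 10^(−3.85) = 1.41 × 10^-4
Ka = x²/(C₀ − x) ⇒ C₀ = x + x²/Ka
C₀ = 1.58 × 10^-2 + (1.58 × 10^-2)²/(1.41 × 10^-4) = 1.79 M

C₀ = 1.8 M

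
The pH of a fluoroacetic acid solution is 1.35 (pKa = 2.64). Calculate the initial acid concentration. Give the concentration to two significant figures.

C₀ = 9.2 × 10^-1 M

[H+] = 10^(-1.35) = 4.47 × 10^-2 M = x
Ka = 10^(−2.64) = 2.29 × 10^-3
Ka = x²/(C₀ − x) ⇒ C₀ = x + x²/Ka
C₀ = 4.47 × 10^-2 + (4.47 × 10^-2)²/(2.29 × 10^-3) = 9.17 × 10^-1 M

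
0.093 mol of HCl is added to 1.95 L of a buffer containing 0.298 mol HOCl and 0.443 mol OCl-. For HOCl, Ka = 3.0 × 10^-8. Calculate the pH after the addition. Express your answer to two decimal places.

After neutralization: n(HOCl) = 0.391 mol, n(OCl-) = 0.35 mol.
pKa = −log(3.0 × 10^-8) = 7.523
pH = pKa + log([A⁻]/[HA]) = 7.523 + log(0.35/0.391) = 7.523 -0.048

pH = 7.47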